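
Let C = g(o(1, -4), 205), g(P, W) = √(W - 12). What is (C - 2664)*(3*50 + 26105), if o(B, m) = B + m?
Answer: -69943320 + 26255*√193 ≈ -6.9579e+7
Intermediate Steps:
g(P, W) = √(-12 + W)
C = √193 (C = √(-12 + 205) = √193 ≈ 13.892)
(C - 2664)*(3*50 + 26105) = (√193 - 2664)*(3*50 + 26105) = (-2664 + √193)*(150 + 26105) = (-2664 + √193)*26255 = -69943320 + 26255*√193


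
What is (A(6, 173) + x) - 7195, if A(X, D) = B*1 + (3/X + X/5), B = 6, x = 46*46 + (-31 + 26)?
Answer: -50763/10 ≈ -5076.3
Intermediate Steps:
x = 2111 (x = 2116 - 5 = 2111)
A(X, D) = 6 + 3/X + X/5 (A(X, D) = 6*1 + (3/X + X/5) = 6 + (3/X + X*(1/5)) = 6 + (3/X + X/5) = 6 + 3/X + X/5)
(A(6, 173) + x) - 7195 = ((6 + 3/6 + (1/5)*6) + 2111) - 7195 = ((6 + 3*(1/6) + 6/5) + 2111) - 7195 = ((6 + 1/2 + 6/5) + 2111) - 7195 = (77/10 + 2111) - 7195 = 21187/10 - 7195 = -50763/10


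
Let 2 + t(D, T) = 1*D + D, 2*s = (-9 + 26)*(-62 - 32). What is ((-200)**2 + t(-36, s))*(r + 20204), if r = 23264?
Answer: 1735503368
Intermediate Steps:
s = -799 (s = ((-9 + 26)*(-62 - 32))/2 = (17*(-94))/2 = (1/2)*(-1598) = -799)
t(D, T) = -2 + 2*D (t(D, T) = -2 + (1*D + D) = -2 + (D + D) = -2 + 2*D)
((-200)**2 + t(-36, s))*(r + 20204) = ((-200)**2 + (-2 + 2*(-36)))*(23264 + 20204) = (40000 + (-2 - 72))*43468 = (40000 - 74)*43468 = 39926*43468 = 1735503368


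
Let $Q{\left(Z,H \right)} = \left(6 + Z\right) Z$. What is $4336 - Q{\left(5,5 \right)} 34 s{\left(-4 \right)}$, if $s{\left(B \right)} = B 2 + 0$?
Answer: $19296$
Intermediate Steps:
$s{\left(B \right)} = 2 B$ ($s{\left(B \right)} = 2 B + 0 = 2 B$)
$Q{\left(Z,H \right)} = Z \left(6 + Z\right)$
$4336 - Q{\left(5,5 \right)} 34 s{\left(-4 \right)} = 4336 - 5 \left(6 + 5\right) 34 \cdot 2 \left(-4\right) = 4336 - 5 \cdot 11 \cdot 34 \left(-8\right) = 4336 - 55 \cdot 34 \left(-8\right) = 4336 - 1870 \left(-8\right) = 4336 - -14960 = 4336 + 14960 = 19296$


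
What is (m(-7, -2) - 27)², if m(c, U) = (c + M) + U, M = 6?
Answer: 900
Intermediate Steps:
m(c, U) = 6 + U + c (m(c, U) = (c + 6) + U = (6 + c) + U = 6 + U + c)
(m(-7, -2) - 27)² = ((6 - 2 - 7) - 27)² = (-3 - 27)² = (-30)² = 900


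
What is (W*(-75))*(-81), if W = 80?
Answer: 486000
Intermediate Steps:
(W*(-75))*(-81) = (80*(-75))*(-81) = -6000*(-81) = 486000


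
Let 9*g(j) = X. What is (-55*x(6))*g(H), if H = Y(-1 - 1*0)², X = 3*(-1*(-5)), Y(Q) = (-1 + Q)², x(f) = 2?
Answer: -550/3 ≈ -183.33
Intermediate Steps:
X = 15 (X = 3*5 = 15)
H = 16 (H = ((-1 + (-1 - 1*0))²)² = ((-1 + (-1 + 0))²)² = ((-1 - 1)²)² = ((-2)²)² = 4² = 16)
g(j) = 5/3 (g(j) = (⅑)*15 = 5/3)
(-55*x(6))*g(H) = -55*2*(5/3) = -110*5/3 = -550/3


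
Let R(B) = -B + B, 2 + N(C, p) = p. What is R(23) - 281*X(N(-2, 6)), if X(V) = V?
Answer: -1124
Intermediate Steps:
N(C, p) = -2 + p
R(B) = 0
R(23) - 281*X(N(-2, 6)) = 0 - 281*(-2 + 6) = 0 - 281*4 = 0 - 1124 = -1124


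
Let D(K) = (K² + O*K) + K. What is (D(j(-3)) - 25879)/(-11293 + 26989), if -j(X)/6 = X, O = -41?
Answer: -26275/15696 ≈ -1.6740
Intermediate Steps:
j(X) = -6*X
D(K) = K² - 40*K (D(K) = (K² - 41*K) + K = K² - 40*K)
(D(j(-3)) - 25879)/(-11293 + 26989) = ((-6*(-3))*(-40 - 6*(-3)) - 25879)/(-11293 + 26989) = (18*(-40 + 18) - 25879)/15696 = (18*(-22) - 25879)*(1/15696) = (-396 - 25879)*(1/15696) = -26275*1/15696 = -26275/15696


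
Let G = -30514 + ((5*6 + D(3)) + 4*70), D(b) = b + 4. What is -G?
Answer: 30197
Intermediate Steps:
D(b) = 4 + b
G = -30197 (G = -30514 + ((5*6 + (4 + 3)) + 4*70) = -30514 + ((30 + 7) + 280) = -30514 + (37 + 280) = -30514 + 317 = -30197)
-G = -1*(-30197) = 30197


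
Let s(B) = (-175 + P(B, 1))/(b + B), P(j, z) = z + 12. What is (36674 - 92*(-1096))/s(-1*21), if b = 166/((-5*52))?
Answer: 193402189/10530 ≈ 18367.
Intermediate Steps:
P(j, z) = 12 + z
b = -83/130 (b = 166/(-260) = 166*(-1/260) = -83/130 ≈ -0.63846)
s(B) = -162/(-83/130 + B) (s(B) = (-175 + (12 + 1))/(-83/130 + B) = (-175 + 13)/(-83/130 + B) = -162/(-83/130 + B))
(36674 - 92*(-1096))/s(-1*21) = (36674 - 92*(-1096))/((-21060/(-83 + 130*(-1*21)))) = (36674 - 1*(-100832))/((-21060/(-83 + 130*(-21)))) = (36674 + 100832)/((-21060/(-83 - 2730))) = 137506/((-21060/(-2813))) = 137506/((-21060*(-1/2813))) = 137506/(21060/2813) = 137506*(2813/21060) = 193402189/10530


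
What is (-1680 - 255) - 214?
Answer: -2149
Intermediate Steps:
(-1680 - 255) - 214 = -1935 - 214 = -2149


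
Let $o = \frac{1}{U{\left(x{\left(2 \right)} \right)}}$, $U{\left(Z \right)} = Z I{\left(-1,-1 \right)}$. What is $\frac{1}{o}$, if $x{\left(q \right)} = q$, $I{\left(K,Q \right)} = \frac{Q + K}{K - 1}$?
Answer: $2$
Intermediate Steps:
$I{\left(K,Q \right)} = \frac{K + Q}{-1 + K}$
$U{\left(Z \right)} = Z$ ($U{\left(Z \right)} = Z \frac{-1 - 1}{-1 - 1} = Z \frac{1}{-2} \left(-2\right) = Z \left(\left(- \frac{1}{2}\right) \left(-2\right)\right) = Z 1 = Z$)
$o = \frac{1}{2} \approx 0.5$
$\frac{1}{o} = \frac{1}{\frac{1}{2}} = 2$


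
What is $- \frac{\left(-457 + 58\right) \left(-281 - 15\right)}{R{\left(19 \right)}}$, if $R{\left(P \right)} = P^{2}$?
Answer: $- \frac{6216}{19} \approx -327.16$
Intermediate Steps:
$- \frac{\left(-457 + 58\right) \left(-281 - 15\right)}{R{\left(19 \right)}} = - \frac{\left(-457 + 58\right) \left(-281 - 15\right)}{19^{2}} = - \frac{\left(-399\right) \left(-296\right)}{361} = - \frac{118104}{361} = \left(-1\right) \frac{6216}{19} = - \frac{6216}{19}$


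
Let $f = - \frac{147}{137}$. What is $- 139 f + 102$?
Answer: $\frac{34407}{137} \approx 251.15$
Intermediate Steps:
$f = - \frac{147}{137}$ ($f = \left(-147\right) \frac{1}{137} = - \frac{147}{137} \approx -1.073$)
$- 139 f + 102 = \left(-139\right) \left(- \frac{147}{137}\right) + 102 = \frac{20433}{137} + 102 = \frac{34407}{137}$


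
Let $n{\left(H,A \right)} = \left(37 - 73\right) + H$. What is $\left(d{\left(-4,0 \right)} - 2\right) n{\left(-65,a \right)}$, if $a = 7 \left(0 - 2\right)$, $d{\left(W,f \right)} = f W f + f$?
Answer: $202$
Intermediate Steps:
$d{\left(W,f \right)} = f + W f^{2}$ ($d{\left(W,f \right)} = W f f + f = W f^{2} + f = f + W f^{2}$)
$a = -14$ ($a = 7 \left(-2\right) = -14$)
$n{\left(H,A \right)} = -36 + H$
$\left(d{\left(-4,0 \right)} - 2\right) n{\left(-65,a \right)} = \left(0 \left(1 - 0\right) - 2\right) \left(-36 - 65\right) = \left(0 \left(1 + 0\right) - 2\right) \left(-101\right) = \left(0 \cdot 1 - 2\right) \left(-101\right) = \left(0 - 2\right) \left(-101\right) = \left(-2\right) \left(-101\right) = 202$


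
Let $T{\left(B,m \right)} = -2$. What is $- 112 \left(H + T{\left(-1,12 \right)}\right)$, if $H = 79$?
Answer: $-8624$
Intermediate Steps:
$- 112 \left(H + T{\left(-1,12 \right)}\right) = - 112 \left(79 - 2\right) = \left(-112\right) 77 = -8624$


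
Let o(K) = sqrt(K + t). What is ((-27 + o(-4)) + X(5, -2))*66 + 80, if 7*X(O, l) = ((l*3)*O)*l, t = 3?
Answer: -7954/7 + 66*I ≈ -1136.3 + 66.0*I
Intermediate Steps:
o(K) = sqrt(3 + K) (o(K) = sqrt(K + 3) = sqrt(3 + K))
X(O, l) = 3*O*l**2/7 (X(O, l) = (((l*3)*O)*l)/7 = (((3*l)*O)*l)/7 = ((3*O*l)*l)/7 = (3*O*l**2)/7 = 3*O*l**2/7)
((-27 + o(-4)) + X(5, -2))*66 + 80 = ((-27 + sqrt(3 - 4)) + (3/7)*5*(-2)**2)*66 + 80 = ((-27 + sqrt(-1)) + (3/7)*5*4)*66 + 80 = ((-27 + I) + 60/7)*66 + 80 = (-129/7 + I)*66 + 80 = (-8514/7 + 66*I) + 80 = -7954/7 + 66*I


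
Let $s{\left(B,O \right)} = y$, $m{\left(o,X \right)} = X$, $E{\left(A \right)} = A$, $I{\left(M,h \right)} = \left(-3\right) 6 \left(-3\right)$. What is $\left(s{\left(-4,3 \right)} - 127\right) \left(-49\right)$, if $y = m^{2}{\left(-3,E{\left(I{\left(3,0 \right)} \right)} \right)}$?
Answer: $-136661$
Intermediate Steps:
$I{\left(M,h \right)} = 54$ ($I{\left(M,h \right)} = \left(-18\right) \left(-3\right) = 54$)
$y = 2916$ ($y = 54^{2} = 2916$)
$s{\left(B,O \right)} = 2916$
$\left(s{\left(-4,3 \right)} - 127\right) \left(-49\right) = \left(2916 - 127\right) \left(-49\right) = 2789 \left(-49\right) = -136661$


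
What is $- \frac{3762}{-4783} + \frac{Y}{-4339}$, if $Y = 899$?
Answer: $\frac{12023401}{20753437} \approx 0.57934$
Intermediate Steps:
$- \frac{3762}{-4783} + \frac{Y}{-4339} = - \frac{3762}{-4783} + \frac{899}{-4339} = \left(-3762\right) \left(- \frac{1}{4783}\right) + 899 \left(- \frac{1}{4339}\right) = \frac{3762}{4783} - \frac{899}{4339} = \frac{12023401}{20753437}$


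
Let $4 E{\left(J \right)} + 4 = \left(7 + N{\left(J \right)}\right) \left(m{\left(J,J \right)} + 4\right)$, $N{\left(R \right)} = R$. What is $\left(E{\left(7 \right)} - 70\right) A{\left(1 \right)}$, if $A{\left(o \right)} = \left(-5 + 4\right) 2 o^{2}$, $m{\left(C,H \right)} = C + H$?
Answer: $16$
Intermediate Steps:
$E{\left(J \right)} = -1 + \frac{\left(4 + 2 J\right) \left(7 + J\right)}{4}$ ($E{\left(J \right)} = -1 + \frac{\left(7 + J\right) \left(\left(J + J\right) + 4\right)}{4} = -1 + \frac{\left(7 + J\right) \left(2 J + 4\right)}{4} = -1 + \frac{\left(7 + J\right) \left(4 + 2 J\right)}{4} = -1 + \frac{\left(4 + 2 J\right) \left(7 + J\right)}{4}$)
$A{\left(o \right)} = - 2 o^{2}$
$\left(E{\left(7 \right)} - 70\right) A{\left(1 \right)} = \left(\left(6 + \frac{7^{2}}{2} + \frac{9}{2} \cdot 7\right) - 70\right) \left(- 2 \cdot 1^{2}\right) = \left(\left(6 + \frac{1}{2} \cdot 49 + \frac{63}{2}\right) - 70\right) \left(\left(-2\right) 1\right) = \left(\left(6 + \frac{49}{2} + \frac{63}{2}\right) - 70\right) \left(-2\right) = \left(62 - 70\right) \left(-2\right) = \left(-8\right) \left(-2\right) = 16$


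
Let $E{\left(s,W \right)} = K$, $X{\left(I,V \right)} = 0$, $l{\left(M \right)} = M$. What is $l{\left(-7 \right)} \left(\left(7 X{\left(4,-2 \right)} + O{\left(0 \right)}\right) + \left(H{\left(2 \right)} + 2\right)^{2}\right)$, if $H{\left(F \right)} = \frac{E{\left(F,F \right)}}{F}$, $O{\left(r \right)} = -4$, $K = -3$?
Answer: $\frac{105}{4} \approx 26.25$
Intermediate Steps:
$E{\left(s,W \right)} = -3$
$H{\left(F \right)} = - \frac{3}{F}$
$l{\left(-7 \right)} \left(\left(7 X{\left(4,-2 \right)} + O{\left(0 \right)}\right) + \left(H{\left(2 \right)} + 2\right)^{2}\right) = - 7 \left(\left(7 \cdot 0 - 4\right) + \left(- \frac{3}{2} + 2\right)^{2}\right) = - 7 \left(\left(0 - 4\right) + \left(\left(-3\right) \frac{1}{2} + 2\right)^{2}\right) = - 7 \left(-4 + \left(- \frac{3}{2} + 2\right)^{2}\right) = - 7 \left(-4 + \left(\frac{1}{2}\right)^{2}\right) = - 7 \left(-4 + \frac{1}{4}\right) = \left(-7\right) \left(- \frac{15}{4}\right) = \frac{105}{4}$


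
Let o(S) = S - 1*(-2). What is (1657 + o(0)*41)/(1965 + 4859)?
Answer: 1739/6824 ≈ 0.25484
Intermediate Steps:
o(S) = 2 + S (o(S) = S + 2 = 2 + S)
(1657 + o(0)*41)/(1965 + 4859) = (1657 + (2 + 0)*41)/(1965 + 4859) = (1657 + 2*41)/6824 = (1657 + 82)*(1/6824) = 1739*(1/6824) = 1739/6824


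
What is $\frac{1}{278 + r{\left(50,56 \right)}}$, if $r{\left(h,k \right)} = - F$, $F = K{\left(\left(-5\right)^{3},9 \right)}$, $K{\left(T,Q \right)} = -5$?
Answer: $\frac{1}{283} \approx 0.0035336$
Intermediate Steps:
$F = -5$
$r{\left(h,k \right)} = 5$ ($r{\left(h,k \right)} = \left(-1\right) \left(-5\right) = 5$)
$\frac{1}{278 + r{\left(50,56 \right)}} = \frac{1}{278 + 5} = \frac{1}{283}$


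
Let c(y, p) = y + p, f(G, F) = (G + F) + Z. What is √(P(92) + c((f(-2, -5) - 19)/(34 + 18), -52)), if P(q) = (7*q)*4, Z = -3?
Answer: √1705847/26 ≈ 50.234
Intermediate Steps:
f(G, F) = -3 + F + G (f(G, F) = (G + F) - 3 = (F + G) - 3 = -3 + F + G)
P(q) = 28*q
c(y, p) = p + y
√(P(92) + c((f(-2, -5) - 19)/(34 + 18), -52)) = √(28*92 + (-52 + ((-3 - 5 - 2) - 19)/(34 + 18))) = √(2576 + (-52 + (-10 - 19)/52)) = √(2576 + (-52 - 29*1/52)) = √(2576 + (-52 - 29/52)) = √(2576 - 2733/52) = √(131219/52) = √1705847/26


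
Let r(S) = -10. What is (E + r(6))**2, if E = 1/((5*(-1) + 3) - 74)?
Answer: 579121/5776 ≈ 100.26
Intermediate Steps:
E = -1/76 (E = 1/((-5 + 3) - 74) = 1/(-2 - 74) = 1/(-76) = -1/76 ≈ -0.013158)
(E + r(6))**2 = (-1/76 - 10)**2 = (-761/76)**2 = 579121/5776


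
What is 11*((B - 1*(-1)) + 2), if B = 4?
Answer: 77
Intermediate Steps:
11*((B - 1*(-1)) + 2) = 11*((4 - 1*(-1)) + 2) = 11*((4 + 1) + 2) = 11*(5 + 2) = 11*7 = 77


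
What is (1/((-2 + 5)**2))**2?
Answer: 1/81 ≈ 0.012346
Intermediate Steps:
(1/((-2 + 5)**2))**2 = (1/(3**2))**2 = (1/9)**2 = 1/81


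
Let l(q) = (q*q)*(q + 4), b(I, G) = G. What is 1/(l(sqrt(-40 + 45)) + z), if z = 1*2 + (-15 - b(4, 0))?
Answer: -7/76 + 5*sqrt(5)/76 ≈ 0.055004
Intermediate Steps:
l(q) = q**2*(4 + q)
z = -13 (z = 1*2 + (-15 - 1*0) = 2 + (-15 + 0) = 2 - 15 = -13)
1/(l(sqrt(-40 + 45)) + z) = 1/((sqrt(-40 + 45))**2*(4 + sqrt(-40 + 45)) - 13) = 1/((sqrt(5))**2*(4 + sqrt(5)) - 13) = 1/(5*(4 + sqrt(5)) - 13) = 1/((20 + 5*sqrt(5)) - 13) = 1/(7 + 5*sqrt(5))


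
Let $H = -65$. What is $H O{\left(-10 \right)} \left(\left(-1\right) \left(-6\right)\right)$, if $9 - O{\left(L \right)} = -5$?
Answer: $-5460$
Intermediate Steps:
$O{\left(L \right)} = 14$ ($O{\left(L \right)} = 9 - -5 = 9 + 5 = 14$)
$H O{\left(-10 \right)} \left(\left(-1\right) \left(-6\right)\right) = \left(-65\right) 14 \left(\left(-1\right) \left(-6\right)\right) = \left(-910\right) 6 = -5460$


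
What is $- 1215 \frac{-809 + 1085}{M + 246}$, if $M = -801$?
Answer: $\frac{22356}{37} \approx 604.22$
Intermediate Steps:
$- 1215 \frac{-809 + 1085}{M + 246} = - 1215 \frac{-809 + 1085}{-801 + 246} = - 1215 \frac{276}{-555} = - 1215 \cdot 276 \left(- \frac{1}{555}\right) = \left(-1215\right) \left(- \frac{92}{185}\right) = \frac{22356}{37}$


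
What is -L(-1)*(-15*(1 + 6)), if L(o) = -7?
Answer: -735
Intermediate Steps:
-L(-1)*(-15*(1 + 6)) = -(-7)*(-15*(1 + 6)) = -(-7)*(-15*7) = -(-7)*(-105) = -1*735 = -735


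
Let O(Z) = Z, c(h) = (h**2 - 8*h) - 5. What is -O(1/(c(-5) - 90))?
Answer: 1/30 ≈ 0.033333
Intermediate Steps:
c(h) = -5 + h**2 - 8*h
-O(1/(c(-5) - 90)) = -1/((-5 + (-5)**2 - 8*(-5)) - 90) = -1/((-5 + 25 + 40) - 90) = -1/(60 - 90) = -1/(-30) = -1*(-1/30) = 1/30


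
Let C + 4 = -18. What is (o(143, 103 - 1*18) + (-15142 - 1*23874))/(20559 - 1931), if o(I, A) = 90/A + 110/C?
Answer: -663339/316676 ≈ -2.0947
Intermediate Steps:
C = -22 (C = -4 - 18 = -22)
o(I, A) = -5 + 90/A (o(I, A) = 90/A + 110/(-22) = 90/A + 110*(-1/22) = 90/A - 5 = -5 + 90/A)
(o(143, 103 - 1*18) + (-15142 - 1*23874))/(20559 - 1931) = ((-5 + 90/(103 - 1*18)) + (-15142 - 1*23874))/(20559 - 1931) = ((-5 + 90/(103 - 18)) + (-15142 - 23874))/18628 = ((-5 + 90/85) - 39016)*(1/18628) = ((-5 + 90*(1/85)) - 39016)*(1/18628) = ((-5 + 18/17) - 39016)*(1/18628) = (-67/17 - 39016)*(1/18628) = -663339/17*1/18628 = -663339/316676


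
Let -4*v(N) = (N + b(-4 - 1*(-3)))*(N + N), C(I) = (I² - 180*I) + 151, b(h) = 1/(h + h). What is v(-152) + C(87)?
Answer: -19530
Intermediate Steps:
b(h) = 1/(2*h)
C(I) = 151 + I² - 180*I
v(N) = -N*(-½ + N)/2 (v(N) = -(N + 1/(2*(-4 - 1*(-3))))*(N + N)/4 = -(N + 1/(2*(-4 + 3)))*2*N/4 = -(N + (½)/(-1))*2*N/4 = -(N + (½)*(-1))*2*N/4 = -(N - ½)*2*N/4 = -(-½ + N)*2*N/4 = -N*(-½ + N)/2)
v(-152) + C(87) = (¼)*(-152)*(1 - 2*(-152)) + (151 + 87² - 180*87) = (¼)*(-152)*(1 + 304) + (151 + 7569 - 15660) = (¼)*(-152)*305 - 7940 = -11590 - 7940 = -19530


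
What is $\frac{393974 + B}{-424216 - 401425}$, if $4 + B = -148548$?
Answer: $- \frac{245422}{825641} \approx -0.29725$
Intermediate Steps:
$B = -148552$ ($B = -4 - 148548 = -148552$)
$\frac{393974 + B}{-424216 - 401425} = \frac{393974 - 148552}{-424216 - 401425} = \frac{245422}{-825641} = 245422 \left(- \frac{1}{825641}\right) = - \frac{245422}{825641}$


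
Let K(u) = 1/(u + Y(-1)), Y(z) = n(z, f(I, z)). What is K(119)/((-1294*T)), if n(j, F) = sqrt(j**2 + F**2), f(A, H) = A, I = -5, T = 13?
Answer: -119/237778970 + sqrt(26)/237778970 ≈ -4.7902e-7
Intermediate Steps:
n(j, F) = sqrt(F**2 + j**2)
Y(z) = sqrt(25 + z**2) (Y(z) = sqrt((-5)**2 + z**2) = sqrt(25 + z**2))
K(u) = 1/(u + sqrt(26)) (K(u) = 1/(u + sqrt(25 + (-1)**2)) = 1/(u + sqrt(25 + 1)) = 1/(u + sqrt(26)))
K(119)/((-1294*T)) = 1/((119 + sqrt(26))*((-1294*13))) = 1/((119 + sqrt(26))*(-16822)) = -1/16822/(119 + sqrt(26)) = -1/(16822*(119 + sqrt(26)))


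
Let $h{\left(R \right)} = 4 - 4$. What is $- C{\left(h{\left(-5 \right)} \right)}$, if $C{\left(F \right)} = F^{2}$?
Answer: $0$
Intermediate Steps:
$h{\left(R \right)} = 0$
$- C{\left(h{\left(-5 \right)} \right)} = - 0^{2} = \left(-1\right) 0 = 0$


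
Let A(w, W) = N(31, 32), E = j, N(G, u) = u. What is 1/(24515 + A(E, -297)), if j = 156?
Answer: 1/24547 ≈ 4.0738e-5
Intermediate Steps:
E = 156
A(w, W) = 32
1/(24515 + A(E, -297)) = 1/(24515 + 32) = 1/24547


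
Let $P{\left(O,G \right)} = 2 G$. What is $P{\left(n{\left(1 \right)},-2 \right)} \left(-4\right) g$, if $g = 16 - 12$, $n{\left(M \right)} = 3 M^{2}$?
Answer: $64$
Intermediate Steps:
$g = 4$
$P{\left(n{\left(1 \right)},-2 \right)} \left(-4\right) g = 2 \left(-2\right) \left(-4\right) 4 = \left(-4\right) \left(-4\right) 4 = 16 \cdot 4 = 64$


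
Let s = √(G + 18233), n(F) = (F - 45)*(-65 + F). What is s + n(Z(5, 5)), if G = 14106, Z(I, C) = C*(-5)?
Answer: 6300 + √32339 ≈ 6479.8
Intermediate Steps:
Z(I, C) = -5*C
n(F) = (-65 + F)*(-45 + F) (n(F) = (-45 + F)*(-65 + F) = (-65 + F)*(-45 + F))
s = √32339 (s = √(14106 + 18233) = √32339 ≈ 179.83)
s + n(Z(5, 5)) = √32339 + (2925 + (-5*5)² - (-550)*5) = √32339 + (2925 + (-25)² - 110*(-25)) = √32339 + (2925 + 625 + 2750) = √32339 + 6300 = 6300 + √32339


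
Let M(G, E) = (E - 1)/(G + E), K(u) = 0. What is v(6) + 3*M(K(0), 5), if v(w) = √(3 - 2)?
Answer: 17/5 ≈ 3.4000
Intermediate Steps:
v(w) = 1 (v(w) = √1 = 1)
M(G, E) = (-1 + E)/(E + G)
v(6) + 3*M(K(0), 5) = 1 + 3*((-1 + 5)/(5 + 0)) = 1 + 3*(4/5) = 1 + 3*((⅕)*4) = 1 + 3*(⅘) = 1 + 12/5 = 17/5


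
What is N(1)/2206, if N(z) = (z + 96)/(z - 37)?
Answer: -97/79416 ≈ -0.0012214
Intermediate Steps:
N(z) = (96 + z)/(-37 + z)
N(1)/2206 = ((96 + 1)/(-37 + 1))/2206 = (97/(-36))*(1/2206) = -1/36*97*(1/2206) = -97/36*1/2206 = -97/79416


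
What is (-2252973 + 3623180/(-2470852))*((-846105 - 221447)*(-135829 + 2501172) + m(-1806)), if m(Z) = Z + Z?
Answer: 3514197595011233799715712/617713 ≈ 5.6890e+18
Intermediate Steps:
m(Z) = 2*Z
(-2252973 + 3623180/(-2470852))*((-846105 - 221447)*(-135829 + 2501172) + m(-1806)) = (-2252973 + 3623180/(-2470852))*((-846105 - 221447)*(-135829 + 2501172) + 2*(-1806)) = (-2252973 + 3623180*(-1/2470852))*(-1067552*2365343 - 3612) = (-2252973 - 905795/617713)*(-2525126650336 - 3612) = -1391691616544/617713*(-2525126653948) = 3514197595011233799715712/617713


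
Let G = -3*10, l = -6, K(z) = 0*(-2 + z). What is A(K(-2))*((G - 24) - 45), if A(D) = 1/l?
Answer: 33/2 ≈ 16.500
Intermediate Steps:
K(z) = 0
G = -30
A(D) = -1/6 (A(D) = 1/(-6) = -1/6)
A(K(-2))*((G - 24) - 45) = -((-30 - 24) - 45)/6 = -(-54 - 45)/6 = -1/6*(-99) = 33/2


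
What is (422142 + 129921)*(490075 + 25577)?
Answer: 284672390076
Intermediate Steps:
(422142 + 129921)*(490075 + 25577) = 552063*515652 = 284672390076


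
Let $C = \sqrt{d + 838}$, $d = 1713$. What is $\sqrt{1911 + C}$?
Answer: $\sqrt{1911 + \sqrt{2551}} \approx 44.289$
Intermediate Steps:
$C = \sqrt{2551}$ ($C = \sqrt{1713 + 838} = \sqrt{2551} \approx 50.507$)
$\sqrt{1911 + C} = \sqrt{1911 + \sqrt{2551}}$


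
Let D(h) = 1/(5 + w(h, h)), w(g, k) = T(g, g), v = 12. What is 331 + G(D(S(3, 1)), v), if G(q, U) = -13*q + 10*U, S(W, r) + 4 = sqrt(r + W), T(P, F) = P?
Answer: 1340/3 ≈ 446.67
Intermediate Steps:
S(W, r) = -4 + sqrt(W + r) (S(W, r) = -4 + sqrt(r + W) = -4 + sqrt(W + r))
w(g, k) = g
D(h) = 1/(5 + h)
331 + G(D(S(3, 1)), v) = 331 + (-13/(5 + (-4 + sqrt(3 + 1))) + 10*12) = 331 + (-13/(5 + (-4 + sqrt(4))) + 120) = 331 + (-13/(5 + (-4 + 2)) + 120) = 331 + (-13/(5 - 2) + 120) = 331 + (-13/3 + 120) = 331 + 347/3 = 1340/3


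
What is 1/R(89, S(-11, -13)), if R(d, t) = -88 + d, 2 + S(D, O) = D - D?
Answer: 1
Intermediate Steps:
S(D, O) = -2 (S(D, O) = -2 + (D - D) = -2 + 0 = -2)
1/R(89, S(-11, -13)) = 1/(-88 + 89) = 1/1 = 1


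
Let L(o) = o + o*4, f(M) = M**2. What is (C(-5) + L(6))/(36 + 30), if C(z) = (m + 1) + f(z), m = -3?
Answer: 53/66 ≈ 0.80303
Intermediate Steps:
C(z) = -2 + z**2 (C(z) = (-3 + 1) + z**2 = -2 + z**2)
L(o) = 5*o (L(o) = o + 4*o = 5*o)
(C(-5) + L(6))/(36 + 30) = ((-2 + (-5)**2) + 5*6)/(36 + 30) = ((-2 + 25) + 30)/66 = (23 + 30)*(1/66) = 53*(1/66) = 53/66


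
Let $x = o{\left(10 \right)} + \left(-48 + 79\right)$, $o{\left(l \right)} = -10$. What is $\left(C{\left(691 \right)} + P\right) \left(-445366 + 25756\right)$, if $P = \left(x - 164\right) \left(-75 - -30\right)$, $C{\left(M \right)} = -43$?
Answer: $-2682147120$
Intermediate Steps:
$x = 21$ ($x = -10 + \left(-48 + 79\right) = -10 + 31 = 21$)
$P = 6435$ ($P = \left(21 - 164\right) \left(-75 - -30\right) = - 143 \left(-75 + 30\right) = \left(-143\right) \left(-45\right) = 6435$)
$\left(C{\left(691 \right)} + P\right) \left(-445366 + 25756\right) = \left(-43 + 6435\right) \left(-445366 + 25756\right) = 6392 \left(-419610\right) = -2682147120$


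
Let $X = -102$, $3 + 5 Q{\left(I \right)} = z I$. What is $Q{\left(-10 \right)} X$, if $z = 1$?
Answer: $\frac{1326}{5} \approx 265.2$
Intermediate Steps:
$Q{\left(I \right)} = - \frac{3}{5} + \frac{I}{5}$ ($Q{\left(I \right)} = - \frac{3}{5} + \frac{1 I}{5} = - \frac{3}{5} + \frac{I}{5}$)
$Q{\left(-10 \right)} X = \left(- \frac{3}{5} + \frac{1}{5} \left(-10\right)\right) \left(-102\right) = \left(- \frac{3}{5} - 2\right) \left(-102\right) = \left(- \frac{13}{5}\right) \left(-102\right) = \frac{1326}{5}$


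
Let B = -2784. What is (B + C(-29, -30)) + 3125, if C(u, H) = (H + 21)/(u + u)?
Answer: 19787/58 ≈ 341.16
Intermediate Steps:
C(u, H) = (21 + H)/(2*u) (C(u, H) = (21 + H)/((2*u)) = (21 + H)*(1/(2*u)) = (21 + H)/(2*u))
(B + C(-29, -30)) + 3125 = (-2784 + (½)*(21 - 30)/(-29)) + 3125 = (-2784 + (½)*(-1/29)*(-9)) + 3125 = (-2784 + 9/58) + 3125 = -161463/58 + 3125 = 19787/58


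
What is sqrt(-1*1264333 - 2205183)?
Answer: 2*I*sqrt(867379) ≈ 1862.7*I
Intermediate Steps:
sqrt(-1*1264333 - 2205183) = sqrt(-1264333 - 2205183) = sqrt(-3469516) = 2*I*sqrt(867379)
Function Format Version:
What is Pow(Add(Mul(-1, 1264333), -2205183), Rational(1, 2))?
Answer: Mul(2, I, Pow(867379, Rational(1, 2))) ≈ Mul(1862.7, I)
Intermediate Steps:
Pow(Add(Mul(-1, 1264333), -2205183), Rational(1, 2)) = Pow(Add(-1264333, -2205183), Rational(1, 2)) = Pow(-3469516, Rational(1, 2)) = Mul(2, I, Pow(867379, Rational(1, 2)))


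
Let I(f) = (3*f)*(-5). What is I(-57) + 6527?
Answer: 7382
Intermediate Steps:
I(f) = -15*f
I(-57) + 6527 = -15*(-57) + 6527 = 855 + 6527 = 7382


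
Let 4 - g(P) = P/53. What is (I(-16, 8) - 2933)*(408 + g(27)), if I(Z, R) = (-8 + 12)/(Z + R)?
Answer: -127953403/106 ≈ -1.2071e+6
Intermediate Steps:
I(Z, R) = 4/(R + Z)
g(P) = 4 - P/53
(I(-16, 8) - 2933)*(408 + g(27)) = (4/(8 - 16) - 2933)*(408 + (4 - 1/53*27)) = (4/(-8) - 2933)*(408 + (4 - 27/53)) = (4*(-1/8) - 2933)*(408 + 185/53) = (-1/2 - 2933)*(21809/53) = -5867/2*21809/53 = -127953403/106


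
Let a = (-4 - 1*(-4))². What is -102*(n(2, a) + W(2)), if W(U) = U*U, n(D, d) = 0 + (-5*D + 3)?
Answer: 306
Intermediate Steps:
a = 0 (a = (-4 + 4)² = 0² = 0)
n(D, d) = 3 - 5*D (n(D, d) = 0 + (3 - 5*D) = 3 - 5*D)
W(U) = U²
-102*(n(2, a) + W(2)) = -102*((3 - 5*2) + 2²) = -102*((3 - 10) + 4) = -102*(-7 + 4) = -102*(-3) = 306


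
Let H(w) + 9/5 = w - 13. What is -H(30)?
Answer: -76/5 ≈ -15.200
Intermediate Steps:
H(w) = -74/5 + w (H(w) = -9/5 + (w - 13) = -9/5 + (-13 + w) = -74/5 + w)
-H(30) = -(-74/5 + 30) = -1*76/5 = -76/5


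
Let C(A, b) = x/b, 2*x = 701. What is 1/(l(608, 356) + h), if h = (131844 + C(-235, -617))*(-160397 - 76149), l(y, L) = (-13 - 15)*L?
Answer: -617/19242407639291 ≈ -3.2065e-11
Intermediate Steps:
x = 701/2 (x = (½)*701 = 701/2 ≈ 350.50)
C(A, b) = 701/(2*b)
l(y, L) = -28*L
h = -19242401489035/617 (h = (131844 + (701/2)/(-617))*(-160397 - 76149) = (131844 + (701/2)*(-1/617))*(-236546) = (131844 - 701/1234)*(-236546) = (162694795/1234)*(-236546) = -19242401489035/617 ≈ -3.1187e+10)
1/(l(608, 356) + h) = 1/(-28*356 - 19242401489035/617) = 1/(-9968 - 19242401489035/617) = 1/(-19242407639291/617) = -617/19242407639291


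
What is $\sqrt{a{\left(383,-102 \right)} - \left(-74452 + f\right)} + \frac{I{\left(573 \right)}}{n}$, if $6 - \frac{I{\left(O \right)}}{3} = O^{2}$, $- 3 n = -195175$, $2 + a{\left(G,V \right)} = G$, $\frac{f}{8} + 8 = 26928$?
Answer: $- \frac{2954907}{195175} + i \sqrt{140527} \approx -15.14 + 374.87 i$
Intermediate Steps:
$f = 215360$ ($f = -64 + 8 \cdot 26928 = -64 + 215424 = 215360$)
$a{\left(G,V \right)} = -2 + G$
$n = \frac{195175}{3}$ ($n = \left(- \frac{1}{3}\right) \left(-195175\right) = \frac{195175}{3} \approx 65058.0$)
$I{\left(O \right)} = 18 - 3 O^{2}$
$\sqrt{a{\left(383,-102 \right)} - \left(-74452 + f\right)} + \frac{I{\left(573 \right)}}{n} = \sqrt{\left(-2 + 383\right) + \left(74452 - 215360\right)} + \frac{18 - 3 \cdot 573^{2}}{\frac{195175}{3}} = \sqrt{381 + \left(74452 - 215360\right)} + \left(18 - 984987\right) \frac{3}{195175} = \sqrt{381 - 140908} + \left(18 - 984987\right) \frac{3}{195175} = \sqrt{-140527} - \frac{2954907}{195175} = i \sqrt{140527} - \frac{2954907}{195175} = - \frac{2954907}{195175} + i \sqrt{140527}$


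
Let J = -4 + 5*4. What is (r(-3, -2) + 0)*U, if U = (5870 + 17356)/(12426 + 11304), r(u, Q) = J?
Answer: 8848/565 ≈ 15.660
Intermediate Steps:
J = 16 (J = -4 + 20 = 16)
r(u, Q) = 16
U = 553/565 (U = 23226/23730 = 23226*(1/23730) = 553/565 ≈ 0.97876)
(r(-3, -2) + 0)*U = (16 + 0)*(553/565) = 16*(553/565) = 8848/565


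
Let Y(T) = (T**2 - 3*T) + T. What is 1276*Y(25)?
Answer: 733700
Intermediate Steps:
Y(T) = T**2 - 2*T
1276*Y(25) = 1276*(25*(-2 + 25)) = 1276*(25*23) = 1276*575 = 733700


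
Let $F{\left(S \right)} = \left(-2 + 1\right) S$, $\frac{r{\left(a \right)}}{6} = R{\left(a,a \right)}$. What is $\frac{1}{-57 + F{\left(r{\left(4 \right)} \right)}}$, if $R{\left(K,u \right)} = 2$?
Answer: $- \frac{1}{69} \approx -0.014493$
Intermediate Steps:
$r{\left(a \right)} = 12$ ($r{\left(a \right)} = 6 \cdot 2 = 12$)
$F{\left(S \right)} = - S$
$\frac{1}{-57 + F{\left(r{\left(4 \right)} \right)}} = \frac{1}{-57 - 12} = \frac{1}{-69} = - \frac{1}{69}$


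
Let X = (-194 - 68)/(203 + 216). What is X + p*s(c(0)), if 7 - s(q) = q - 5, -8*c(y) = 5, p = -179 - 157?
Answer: -1777660/419 ≈ -4242.6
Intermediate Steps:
p = -336
c(y) = -5/8 (c(y) = -1/8*5 = -5/8)
s(q) = 12 - q (s(q) = 7 - (q - 5) = 7 - (-5 + q) = 7 + (5 - q) = 12 - q)
X = -262/419 ≈ -0.62530
X + p*s(c(0)) = -262/419 - 336*(12 - 1*(-5/8)) = -262/419 - 336*(12 + 5/8) = -262/419 - 336*101/8 = -262/419 - 4242 = -1777660/419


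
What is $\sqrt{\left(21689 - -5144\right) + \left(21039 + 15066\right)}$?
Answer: $\sqrt{62938} \approx 250.87$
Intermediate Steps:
$\sqrt{\left(21689 - -5144\right) + \left(21039 + 15066\right)} = \sqrt{\left(21689 + 5144\right) + 36105} = \sqrt{26833 + 36105} = \sqrt{62938}$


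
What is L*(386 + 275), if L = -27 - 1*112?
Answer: -91879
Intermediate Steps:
L = -139 (L = -27 - 112 = -139)
L*(386 + 275) = -139*(386 + 275) = -139*661 = -91879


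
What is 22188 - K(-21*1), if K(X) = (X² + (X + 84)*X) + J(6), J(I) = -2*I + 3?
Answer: 23079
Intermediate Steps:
J(I) = 3 - 2*I
K(X) = -9 + X² + X*(84 + X) (K(X) = (X² + (X + 84)*X) + (3 - 2*6) = (X² + (84 + X)*X) + (3 - 12) = (X² + X*(84 + X)) - 9 = -9 + X² + X*(84 + X))
22188 - K(-21*1) = 22188 - (-9 + 2*(-21*1)² + 84*(-21*1)) = 22188 - (-9 + 2*(-21)² + 84*(-21)) = 22188 - (-9 + 2*441 - 1764) = 22188 - (-9 + 882 - 1764) = 22188 - 1*(-891) = 22188 + 891 = 23079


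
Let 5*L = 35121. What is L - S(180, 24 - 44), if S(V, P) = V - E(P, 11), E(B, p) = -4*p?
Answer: 34001/5 ≈ 6800.2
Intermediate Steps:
L = 35121/5 (L = (1/5)*35121 = 35121/5 ≈ 7024.2)
S(V, P) = 44 + V (S(V, P) = V - (-4)*11 = V - 1*(-44) = V + 44 = 44 + V)
L - S(180, 24 - 44) = 35121/5 - (44 + 180) = 35121/5 - 1*224 = 35121/5 - 224 = 34001/5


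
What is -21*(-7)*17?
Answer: 2499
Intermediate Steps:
-21*(-7)*17 = 147*17 = 2499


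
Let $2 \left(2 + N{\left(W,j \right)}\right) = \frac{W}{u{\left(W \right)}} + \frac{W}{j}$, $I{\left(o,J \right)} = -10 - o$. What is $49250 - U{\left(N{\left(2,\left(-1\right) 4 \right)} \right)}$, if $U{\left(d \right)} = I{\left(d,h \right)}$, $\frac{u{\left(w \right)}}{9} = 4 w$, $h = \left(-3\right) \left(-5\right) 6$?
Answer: $\frac{3546559}{72} \approx 49258.0$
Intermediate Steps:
$h = 90$ ($h = 15 \cdot 6 = 90$)
$u{\left(w \right)} = 36 w$ ($u{\left(w \right)} = 9 \cdot 4 w = 36 w$)
$N{\left(W,j \right)} = - \frac{143}{72} + \frac{W}{2 j}$ ($N{\left(W,j \right)} = -2 + \frac{\frac{W}{36 W} + \frac{W}{j}}{2} = -2 + \frac{W \frac{1}{36 W} + \frac{W}{j}}{2} = -2 + \frac{\frac{1}{36} + \frac{W}{j}}{2} = -2 + \left(\frac{1}{72} + \frac{W}{2 j}\right) = - \frac{143}{72} + \frac{W}{2 j}$)
$U{\left(d \right)} = -10 - d$
$49250 - U{\left(N{\left(2,\left(-1\right) 4 \right)} \right)} = 49250 - \left(-10 - \left(- \frac{143}{72} + \frac{1}{2} \cdot 2 \frac{1}{\left(-1\right) 4}\right)\right) = 49250 - \left(-10 - \left(- \frac{143}{72} + \frac{1}{2} \cdot 2 \frac{1}{-4}\right)\right) = 49250 - \left(-10 - \left(- \frac{143}{72} + \frac{1}{2} \cdot 2 \left(- \frac{1}{4}\right)\right)\right) = 49250 - \left(-10 - \left(- \frac{143}{72} - \frac{1}{4}\right)\right) = 49250 - \left(-10 - - \frac{161}{72}\right) = 49250 - \left(-10 + \frac{161}{72}\right) = 49250 - - \frac{559}{72} = 49250 + \frac{559}{72} = \frac{3546559}{72}$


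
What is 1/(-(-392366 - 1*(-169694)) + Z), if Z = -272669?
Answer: -1/49997 ≈ -2.0001e-5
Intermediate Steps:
1/(-(-392366 - 1*(-169694)) + Z) = 1/(-(-392366 - 1*(-169694)) - 272669) = 1/(-(-392366 + 169694) - 272669) = 1/(-1*(-222672) - 272669) = 1/(222672 - 272669) = 1/(-49997) = -1/49997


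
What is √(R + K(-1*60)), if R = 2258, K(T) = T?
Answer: √2198 ≈ 46.883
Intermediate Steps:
√(R + K(-1*60)) = √(2258 - 1*60) = √(2258 - 60) = √2198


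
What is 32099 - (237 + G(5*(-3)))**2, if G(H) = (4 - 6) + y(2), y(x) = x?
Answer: -24070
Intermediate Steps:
G(H) = 0 (G(H) = (4 - 6) + 2 = -2 + 2 = 0)
32099 - (237 + G(5*(-3)))**2 = 32099 - (237 + 0)**2 = 32099 - 1*237**2 = 32099 - 1*56169 = 32099 - 56169 = -24070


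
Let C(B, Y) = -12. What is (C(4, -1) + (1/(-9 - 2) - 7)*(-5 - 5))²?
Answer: 419904/121 ≈ 3470.3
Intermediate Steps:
(C(4, -1) + (1/(-9 - 2) - 7)*(-5 - 5))² = (-12 + (1/(-9 - 2) - 7)*(-5 - 5))² = (-12 + (1/(-11) - 7)*(-10))² = (-12 + (-1/11 - 7)*(-10))² = (-12 - 78/11*(-10))² = (-12 + 780/11)² = (648/11)² = 419904/121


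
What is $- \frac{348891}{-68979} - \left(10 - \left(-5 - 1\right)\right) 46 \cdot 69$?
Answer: $- \frac{1167560215}{22993} \approx -50779.0$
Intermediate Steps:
$- \frac{348891}{-68979} - \left(10 - \left(-5 - 1\right)\right) 46 \cdot 69 = \left(-348891\right) \left(- \frac{1}{68979}\right) - \left(10 - -6\right) 46 \cdot 69 = \frac{116297}{22993} - \left(10 + 6\right) 46 \cdot 69 = \frac{116297}{22993} - 16 \cdot 46 \cdot 69 = \frac{116297}{22993} - 736 \cdot 69 = \frac{116297}{22993} - 50784 = - \frac{1167560215}{22993}$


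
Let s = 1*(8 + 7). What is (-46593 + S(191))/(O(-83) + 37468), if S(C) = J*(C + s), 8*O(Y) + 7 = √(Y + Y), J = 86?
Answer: -69244042792/89842269335 + 231016*I*√166/89842269335 ≈ -0.77073 + 3.313e-5*I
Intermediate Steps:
s = 15 (s = 1*15 = 15)
O(Y) = -7/8 + √2*√Y/8 (O(Y) = -7/8 + √(Y + Y)/8 = -7/8 + √(2*Y)/8 = -7/8 + (√2*√Y)/8 = -7/8 + √2*√Y/8)
S(C) = 1290 + 86*C (S(C) = 86*(C + 15) = 86*(15 + C) = 1290 + 86*C)
(-46593 + S(191))/(O(-83) + 37468) = (-46593 + (1290 + 86*191))/((-7/8 + √2*√(-83)/8) + 37468) = (-46593 + (1290 + 16426))/((-7/8 + √2*(I*√83)/8) + 37468) = (-46593 + 17716)/((-7/8 + I*√166/8) + 37468) = -28877/(299737/8 + I*√166/8)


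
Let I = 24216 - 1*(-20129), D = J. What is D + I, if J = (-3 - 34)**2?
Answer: 45714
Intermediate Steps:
J = 1369 (J = (-37)**2 = 1369)
D = 1369
I = 44345 (I = 24216 + 20129 = 44345)
D + I = 1369 + 44345 = 45714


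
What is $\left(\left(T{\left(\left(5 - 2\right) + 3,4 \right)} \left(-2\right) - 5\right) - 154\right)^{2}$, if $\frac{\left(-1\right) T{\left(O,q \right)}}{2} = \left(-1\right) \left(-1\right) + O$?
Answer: $17161$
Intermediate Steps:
$T{\left(O,q \right)} = -2 - 2 O$ ($T{\left(O,q \right)} = - 2 \left(\left(-1\right) \left(-1\right) + O\right) = - 2 \left(1 + O\right) = -2 - 2 O$)
$\left(\left(T{\left(\left(5 - 2\right) + 3,4 \right)} \left(-2\right) - 5\right) - 154\right)^{2} = \left(\left(\left(-2 - 2 \left(\left(5 - 2\right) + 3\right)\right) \left(-2\right) - 5\right) - 154\right)^{2} = \left(\left(\left(-2 - 2 \left(3 + 3\right)\right) \left(-2\right) - 5\right) - 154\right)^{2} = \left(\left(\left(-2 - 12\right) \left(-2\right) - 5\right) - 154\right)^{2} = \left(\left(\left(-14\right) \left(-2\right) - 5\right) - 154\right)^{2} = \left(\left(28 - 5\right) - 154\right)^{2} = \left(23 - 154\right)^{2} = \left(-131\right)^{2} = 17161$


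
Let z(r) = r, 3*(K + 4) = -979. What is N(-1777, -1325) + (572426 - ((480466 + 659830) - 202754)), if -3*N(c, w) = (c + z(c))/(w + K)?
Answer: -906584805/2483 ≈ -3.6512e+5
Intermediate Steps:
K = -991/3 (K = -4 + (1/3)*(-979) = -4 - 979/3 = -991/3 ≈ -330.33)
N(c, w) = -2*c/(3*(-991/3 + w)) (N(c, w) = -(c + c)/(3*(w - 991/3)) = -2*c/(3*(-991/3 + w)))
N(-1777, -1325) + (572426 - ((480466 + 659830) - 202754)) = -2*(-1777)/(-991 + 3*(-1325)) + (572426 - ((480466 + 659830) - 202754)) = -2*(-1777)/(-991 - 3975) + (572426 - (1140296 - 202754)) = -2*(-1777)/(-4966) + (572426 - 1*937542) = -2*(-1777)*(-1/4966) + (572426 - 937542) = -1777/2483 - 365116 = -906584805/2483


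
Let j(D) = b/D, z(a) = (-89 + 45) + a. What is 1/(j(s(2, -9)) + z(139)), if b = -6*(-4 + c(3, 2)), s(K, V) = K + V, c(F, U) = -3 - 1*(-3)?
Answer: 7/641 ≈ 0.010920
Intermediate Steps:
c(F, U) = 0 (c(F, U) = -3 + 3 = 0)
z(a) = -44 + a
b = 24 (b = -6*(-4 + 0) = -6*(-4) = 24)
j(D) = 24/D
1/(j(s(2, -9)) + z(139)) = 1/(24/(2 - 9) + (-44 + 139)) = 1/(24/(-7) + 95) = 1/(24*(-⅐) + 95) = 1/(-24/7 + 95) = 1/(641/7) = 7/641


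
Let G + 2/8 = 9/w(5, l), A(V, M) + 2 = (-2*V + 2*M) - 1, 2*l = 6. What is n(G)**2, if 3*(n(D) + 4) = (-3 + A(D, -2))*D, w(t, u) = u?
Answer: 190969/576 ≈ 331.54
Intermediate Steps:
l = 3 (l = (1/2)*6 = 3)
A(V, M) = -3 - 2*V + 2*M (A(V, M) = -2 + ((-2*V + 2*M) - 1) = -2 + (-1 - 2*V + 2*M) = -3 - 2*V + 2*M)
G = 11/4 (G = -1/4 + 9/3 = -1/4 + 9*(1/3) = -1/4 + 3 = 11/4 ≈ 2.7500)
n(D) = -4 + D*(-10 - 2*D)/3 (n(D) = -4 + ((-3 + (-3 - 2*D + 2*(-2)))*D)/3 = -4 + ((-3 + (-3 - 2*D - 4))*D)/3 = -4 + ((-3 + (-7 - 2*D))*D)/3 = -4 + ((-10 - 2*D)*D)/3 = -4 + (D*(-10 - 2*D))/3 = -4 + D*(-10 - 2*D)/3)
n(G)**2 = (-4 - 10/3*11/4 - 2*(11/4)**2/3)**2 = (-4 - 55/6 - 2/3*121/16)**2 = (-4 - 55/6 - 121/24)**2 = (-437/24)**2 = 190969/576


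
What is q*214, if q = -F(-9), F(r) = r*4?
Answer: 7704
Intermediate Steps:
F(r) = 4*r
q = 36 (q = -4*(-9) = -1*(-36) = 36)
q*214 = 36*214 = 7704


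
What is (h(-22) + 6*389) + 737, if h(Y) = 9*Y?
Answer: 2873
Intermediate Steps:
(h(-22) + 6*389) + 737 = (9*(-22) + 6*389) + 737 = (-198 + 2334) + 737 = 2136 + 737 = 2873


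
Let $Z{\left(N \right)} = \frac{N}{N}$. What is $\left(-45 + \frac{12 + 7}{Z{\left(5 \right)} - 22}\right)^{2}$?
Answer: $\frac{929296}{441} \approx 2107.2$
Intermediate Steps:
$Z{\left(N \right)} = 1$
$\left(-45 + \frac{12 + 7}{Z{\left(5 \right)} - 22}\right)^{2} = \left(-45 + \frac{12 + 7}{1 - 22}\right)^{2} = \left(-45 + \frac{19}{-21}\right)^{2} = \left(-45 + 19 \left(- \frac{1}{21}\right)\right)^{2} = \left(-45 - \frac{19}{21}\right)^{2} = \left(- \frac{964}{21}\right)^{2} = \frac{929296}{441}$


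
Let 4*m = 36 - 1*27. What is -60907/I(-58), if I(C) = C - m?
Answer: 243628/241 ≈ 1010.9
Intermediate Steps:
m = 9/4 (m = (36 - 1*27)/4 = (36 - 27)/4 = (¼)*9 = 9/4 ≈ 2.2500)
I(C) = -9/4 + C (I(C) = C - 1*9/4 = C - 9/4 = -9/4 + C)
-60907/I(-58) = -60907/(-9/4 - 58) = -60907/(-241/4) = -60907*(-4/241) = 243628/241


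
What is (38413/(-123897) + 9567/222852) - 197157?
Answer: -1814549673385195/9203564748 ≈ -1.9716e+5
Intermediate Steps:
(38413/(-123897) + 9567/222852) - 197157 = (38413*(-1/123897) + 9567*(1/222852)) - 197157 = (-38413/123897 + 3189/74284) - 197157 = -2458363759/9203564748 - 197157 = -1814549673385195/9203564748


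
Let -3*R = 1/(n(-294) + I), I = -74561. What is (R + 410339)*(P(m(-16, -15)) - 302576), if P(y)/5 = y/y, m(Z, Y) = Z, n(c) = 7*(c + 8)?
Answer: -3168602670356068/25521 ≈ -1.2416e+11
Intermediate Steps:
n(c) = 56 + 7*c (n(c) = 7*(8 + c) = 56 + 7*c)
P(y) = 5 (P(y) = 5*(y/y) = 5*1 = 5)
R = 1/229689 (R = -1/(3*((56 + 7*(-294)) - 74561)) = -1/(3*((56 - 2058) - 74561)) = -1/(3*(-2002 - 74561)) = -⅓/(-76563) = -⅓*(-1/76563) = 1/229689 ≈ 4.3537e-6)
(R + 410339)*(P(m(-16, -15)) - 302576) = (1/229689 + 410339)*(5 - 302576) = (94250354572/229689)*(-302571) = -3168602670356068/25521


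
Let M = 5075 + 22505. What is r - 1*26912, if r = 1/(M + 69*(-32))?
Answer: -682811263/25372 ≈ -26912.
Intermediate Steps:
M = 27580
r = 1/25372 (r = 1/(27580 + 69*(-32)) = 1/(27580 - 2208) = 1/25372 ≈ 3.9414e-5)
r - 1*26912 = 1/25372 - 1*26912 = 1/25372 - 26912 = -682811263/25372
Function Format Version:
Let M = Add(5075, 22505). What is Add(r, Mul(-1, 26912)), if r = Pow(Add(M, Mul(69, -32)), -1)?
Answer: Rational(-682811263, 25372) ≈ -26912.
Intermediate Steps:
M = 27580
r = Rational(1, 25372) (r = Pow(Add(27580, Mul(69, -32)), -1) = Pow(Add(27580, -2208), -1) = Pow(25372, -1) = Rational(1, 25372) ≈ 3.9414e-5)
Add(r, Mul(-1, 26912)) = Add(Rational(1, 25372), Mul(-1, 26912)) = Add(Rational(1, 25372), -26912) = Rational(-682811263, 25372)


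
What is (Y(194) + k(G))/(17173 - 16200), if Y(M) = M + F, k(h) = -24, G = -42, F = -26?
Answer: 144/973 ≈ 0.14800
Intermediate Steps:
Y(M) = -26 + M (Y(M) = M - 26 = -26 + M)
(Y(194) + k(G))/(17173 - 16200) = ((-26 + 194) - 24)/(17173 - 16200) = (168 - 24)/973 = 144*(1/973) = 144/973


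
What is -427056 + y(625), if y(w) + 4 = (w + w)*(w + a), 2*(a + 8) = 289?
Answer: 524815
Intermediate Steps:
a = 273/2 (a = -8 + (½)*289 = -8 + 289/2 = 273/2 ≈ 136.50)
y(w) = -4 + 2*w*(273/2 + w) (y(w) = -4 + (w + w)*(w + 273/2) = -4 + (2*w)*(273/2 + w) = -4 + 2*w*(273/2 + w))
-427056 + y(625) = -427056 + (-4 + 2*625² + 273*625) = -427056 + (-4 + 2*390625 + 170625) = -427056 + (-4 + 781250 + 170625) = -427056 + 951871 = 524815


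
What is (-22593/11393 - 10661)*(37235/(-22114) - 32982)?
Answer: 44305055437610989/125972401 ≈ 3.5170e+8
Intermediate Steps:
(-22593/11393 - 10661)*(37235/(-22114) - 32982) = (-22593*1/11393 - 10661)*(37235*(-1/22114) - 32982) = (-22593/11393 - 10661)*(-37235/22114 - 32982) = -121483366/11393*(-729401183/22114) = 44305055437610989/125972401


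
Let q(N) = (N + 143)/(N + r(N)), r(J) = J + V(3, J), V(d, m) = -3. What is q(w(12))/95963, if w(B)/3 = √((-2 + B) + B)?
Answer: 275/25046343 + 289*√22/25046343 ≈ 6.5100e-5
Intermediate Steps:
w(B) = 3*√(-2 + 2*B) (w(B) = 3*√((-2 + B) + B) = 3*√(-2 + 2*B))
r(J) = -3 + J (r(J) = J - 3 = -3 + J)
q(N) = (143 + N)/(-3 + 2*N) (q(N) = (N + 143)/(N + (-3 + N)) = (143 + N)/(-3 + 2*N))
q(w(12))/95963 = ((143 + 3*√(-2 + 2*12))/(-3 + 2*(3*√(-2 + 2*12))))/95963 = ((143 + 3*√(-2 + 24))/(-3 + 2*(3*√(-2 + 24))))*(1/95963) = ((143 + 3*√22)/(-3 + 2*(3*√22)))*(1/95963) = ((143 + 3*√22)/(-3 + 6*√22))*(1/95963) = (143 + 3*√22)/(95963*(-3 + 6*√22))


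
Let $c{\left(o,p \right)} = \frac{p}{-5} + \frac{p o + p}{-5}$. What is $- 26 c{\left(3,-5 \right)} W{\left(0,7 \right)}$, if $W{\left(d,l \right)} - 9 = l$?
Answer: $-2080$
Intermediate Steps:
$W{\left(d,l \right)} = 9 + l$
$c{\left(o,p \right)} = - \frac{2 p}{5} - \frac{o p}{5}$ ($c{\left(o,p \right)} = p \left(- \frac{1}{5}\right) + \left(o p + p\right) \left(- \frac{1}{5}\right) = - \frac{p}{5} + \left(p + o p\right) \left(- \frac{1}{5}\right) = - \frac{p}{5} - \left(\frac{p}{5} + \frac{o p}{5}\right) = - \frac{2 p}{5} - \frac{o p}{5}$)
$- 26 c{\left(3,-5 \right)} W{\left(0,7 \right)} = - 26 \left(\left(- \frac{1}{5}\right) \left(-5\right) \left(2 + 3\right)\right) \left(9 + 7\right) = - 26 \left(\left(- \frac{1}{5}\right) \left(-5\right) 5\right) 16 = \left(-26\right) 5 \cdot 16 = \left(-130\right) 16 = -2080$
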